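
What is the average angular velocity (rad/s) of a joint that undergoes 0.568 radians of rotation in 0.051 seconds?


omega = delta_theta / delta_t
omega = 0.568 / 0.051
omega = 11.1373


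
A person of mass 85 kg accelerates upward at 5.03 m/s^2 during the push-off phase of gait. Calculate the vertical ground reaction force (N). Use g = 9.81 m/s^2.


GRF = m * (g + a)
GRF = 85 * (9.81 + 5.03)
GRF = 85 * 14.8400
GRF = 1261.4000


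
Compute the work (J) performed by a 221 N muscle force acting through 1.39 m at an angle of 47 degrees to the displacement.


W = F * d * cos(theta)
theta = 47 deg = 0.8203 rad
cos(theta) = 0.6820
W = 221 * 1.39 * 0.6820
W = 209.5031


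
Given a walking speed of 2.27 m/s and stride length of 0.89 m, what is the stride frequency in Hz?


f = v / stride_length
f = 2.27 / 0.89
f = 2.5506


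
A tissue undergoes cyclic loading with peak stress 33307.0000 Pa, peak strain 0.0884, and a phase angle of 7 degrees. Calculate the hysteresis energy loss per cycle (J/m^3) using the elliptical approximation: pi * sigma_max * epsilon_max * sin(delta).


E_loss = pi * sigma_max * epsilon_max * sin(delta)
delta = 7 deg = 0.1222 rad
sin(delta) = 0.1219
E_loss = pi * 33307.0000 * 0.0884 * 0.1219
E_loss = 1127.2808


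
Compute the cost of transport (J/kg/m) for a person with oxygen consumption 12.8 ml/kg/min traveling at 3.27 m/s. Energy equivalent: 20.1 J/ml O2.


Power per kg = VO2 * 20.1 / 60
Power per kg = 12.8 * 20.1 / 60 = 4.2880 W/kg
Cost = power_per_kg / speed
Cost = 4.2880 / 3.27
Cost = 1.3113


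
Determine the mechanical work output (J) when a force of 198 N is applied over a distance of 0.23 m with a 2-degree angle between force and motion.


W = F * d * cos(theta)
theta = 2 deg = 0.0349 rad
cos(theta) = 0.9994
W = 198 * 0.23 * 0.9994
W = 45.5123


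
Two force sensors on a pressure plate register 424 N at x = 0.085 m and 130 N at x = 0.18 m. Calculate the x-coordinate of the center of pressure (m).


COP_x = (F1*x1 + F2*x2) / (F1 + F2)
COP_x = (424*0.085 + 130*0.18) / (424 + 130)
Numerator = 59.4400
Denominator = 554
COP_x = 0.1073


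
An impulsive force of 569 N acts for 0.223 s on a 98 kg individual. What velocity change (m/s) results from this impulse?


J = F * dt = 569 * 0.223 = 126.8870 N*s
delta_v = J / m
delta_v = 126.8870 / 98
delta_v = 1.2948


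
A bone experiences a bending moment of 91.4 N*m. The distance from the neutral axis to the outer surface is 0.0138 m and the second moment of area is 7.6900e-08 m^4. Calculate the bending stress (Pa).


sigma = M * c / I
sigma = 91.4 * 0.0138 / 7.6900e-08
M * c = 1.2613
sigma = 1.6402e+07


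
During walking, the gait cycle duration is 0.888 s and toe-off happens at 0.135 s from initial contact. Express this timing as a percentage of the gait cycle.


pct = (event_time / cycle_time) * 100
pct = (0.135 / 0.888) * 100
ratio = 0.1520
pct = 15.2027


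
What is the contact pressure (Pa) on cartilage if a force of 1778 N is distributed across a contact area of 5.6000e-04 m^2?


P = F / A
P = 1778 / 5.6000e-04
P = 3.1750e+06


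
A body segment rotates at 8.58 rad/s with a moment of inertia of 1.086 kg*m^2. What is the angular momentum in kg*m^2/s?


L = I * omega
L = 1.086 * 8.58
L = 9.3179


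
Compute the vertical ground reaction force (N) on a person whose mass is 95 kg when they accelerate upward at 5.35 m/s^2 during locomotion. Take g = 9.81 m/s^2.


GRF = m * (g + a)
GRF = 95 * (9.81 + 5.35)
GRF = 95 * 15.1600
GRF = 1440.2000


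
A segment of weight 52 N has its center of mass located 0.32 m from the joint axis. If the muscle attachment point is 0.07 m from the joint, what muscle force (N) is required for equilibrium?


F_muscle = W * d_load / d_muscle
F_muscle = 52 * 0.32 / 0.07
Numerator = 16.6400
F_muscle = 237.7143


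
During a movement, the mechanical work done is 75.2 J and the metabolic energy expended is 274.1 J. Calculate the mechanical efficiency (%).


eta = (W_mech / E_meta) * 100
eta = (75.2 / 274.1) * 100
ratio = 0.2744
eta = 27.4352


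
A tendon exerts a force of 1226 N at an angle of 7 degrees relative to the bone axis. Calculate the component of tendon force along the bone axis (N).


F_eff = F_tendon * cos(theta)
theta = 7 deg = 0.1222 rad
cos(theta) = 0.9925
F_eff = 1226 * 0.9925
F_eff = 1216.8616


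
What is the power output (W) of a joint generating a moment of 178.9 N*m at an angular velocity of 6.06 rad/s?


P = M * omega
P = 178.9 * 6.06
P = 1084.1340


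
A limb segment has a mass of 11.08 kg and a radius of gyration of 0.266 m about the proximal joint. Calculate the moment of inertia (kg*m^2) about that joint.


I = m * k^2
I = 11.08 * 0.266^2
k^2 = 0.0708
I = 0.7840


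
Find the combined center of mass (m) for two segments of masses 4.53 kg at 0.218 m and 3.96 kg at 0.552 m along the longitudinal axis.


COM = (m1*x1 + m2*x2) / (m1 + m2)
COM = (4.53*0.218 + 3.96*0.552) / (4.53 + 3.96)
Numerator = 3.1735
Denominator = 8.4900
COM = 0.3738


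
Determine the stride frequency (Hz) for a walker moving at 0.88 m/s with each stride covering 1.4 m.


f = v / stride_length
f = 0.88 / 1.4
f = 0.6286


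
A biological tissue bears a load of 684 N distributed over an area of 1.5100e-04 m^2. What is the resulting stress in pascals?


stress = F / A
stress = 684 / 1.5100e-04
stress = 4.5298e+06


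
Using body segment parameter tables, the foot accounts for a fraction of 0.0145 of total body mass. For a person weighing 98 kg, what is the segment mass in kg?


m_segment = body_mass * fraction
m_segment = 98 * 0.0145
m_segment = 1.4210


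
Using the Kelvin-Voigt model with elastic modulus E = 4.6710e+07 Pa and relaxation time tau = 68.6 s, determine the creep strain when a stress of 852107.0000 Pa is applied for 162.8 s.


epsilon(t) = (sigma/E) * (1 - exp(-t/tau))
sigma/E = 852107.0000 / 4.6710e+07 = 0.0182
exp(-t/tau) = exp(-162.8 / 68.6) = 0.0932
epsilon = 0.0182 * (1 - 0.0932)
epsilon = 0.0165


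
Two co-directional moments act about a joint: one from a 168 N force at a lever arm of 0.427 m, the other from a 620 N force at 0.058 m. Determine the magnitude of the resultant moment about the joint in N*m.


M = F1 * d1 + F2 * d2
M = 168 * 0.427 + 620 * 0.058
M = 71.7360 + 35.9600
M = 107.6960


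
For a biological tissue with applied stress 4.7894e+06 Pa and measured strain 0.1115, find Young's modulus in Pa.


E = stress / strain
E = 4.7894e+06 / 0.1115
E = 4.2954e+07


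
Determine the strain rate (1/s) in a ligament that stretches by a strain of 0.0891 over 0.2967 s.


strain_rate = delta_strain / delta_t
strain_rate = 0.0891 / 0.2967
strain_rate = 0.3003


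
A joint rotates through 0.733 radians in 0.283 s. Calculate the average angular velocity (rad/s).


omega = delta_theta / delta_t
omega = 0.733 / 0.283
omega = 2.5901


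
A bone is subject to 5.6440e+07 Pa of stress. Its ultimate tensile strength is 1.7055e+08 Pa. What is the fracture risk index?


FRI = applied / ultimate
FRI = 5.6440e+07 / 1.7055e+08
FRI = 0.3309


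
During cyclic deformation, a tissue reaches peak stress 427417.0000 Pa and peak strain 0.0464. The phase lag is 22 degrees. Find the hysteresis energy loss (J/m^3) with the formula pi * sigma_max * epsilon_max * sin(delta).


E_loss = pi * sigma_max * epsilon_max * sin(delta)
delta = 22 deg = 0.3840 rad
sin(delta) = 0.3746
E_loss = pi * 427417.0000 * 0.0464 * 0.3746
E_loss = 23339.6889


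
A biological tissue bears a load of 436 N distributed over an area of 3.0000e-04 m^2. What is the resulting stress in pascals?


stress = F / A
stress = 436 / 3.0000e-04
stress = 1.4533e+06


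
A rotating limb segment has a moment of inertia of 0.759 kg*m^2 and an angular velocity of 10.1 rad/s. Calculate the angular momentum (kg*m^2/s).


L = I * omega
L = 0.759 * 10.1
L = 7.6659


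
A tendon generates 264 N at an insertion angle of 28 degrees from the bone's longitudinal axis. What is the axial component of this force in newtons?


F_eff = F_tendon * cos(theta)
theta = 28 deg = 0.4887 rad
cos(theta) = 0.8829
F_eff = 264 * 0.8829
F_eff = 233.0982


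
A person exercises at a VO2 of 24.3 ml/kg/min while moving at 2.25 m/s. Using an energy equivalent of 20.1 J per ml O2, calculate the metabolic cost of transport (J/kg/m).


Power per kg = VO2 * 20.1 / 60
Power per kg = 24.3 * 20.1 / 60 = 8.1405 W/kg
Cost = power_per_kg / speed
Cost = 8.1405 / 2.25
Cost = 3.6180


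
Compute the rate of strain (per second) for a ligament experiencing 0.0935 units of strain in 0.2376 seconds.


strain_rate = delta_strain / delta_t
strain_rate = 0.0935 / 0.2376
strain_rate = 0.3935


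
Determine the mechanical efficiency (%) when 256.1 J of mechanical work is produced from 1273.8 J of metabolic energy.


eta = (W_mech / E_meta) * 100
eta = (256.1 / 1273.8) * 100
ratio = 0.2011
eta = 20.1052


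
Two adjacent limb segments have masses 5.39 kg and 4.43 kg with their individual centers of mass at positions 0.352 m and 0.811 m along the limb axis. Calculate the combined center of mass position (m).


COM = (m1*x1 + m2*x2) / (m1 + m2)
COM = (5.39*0.352 + 4.43*0.811) / (5.39 + 4.43)
Numerator = 5.4900
Denominator = 9.8200
COM = 0.5591


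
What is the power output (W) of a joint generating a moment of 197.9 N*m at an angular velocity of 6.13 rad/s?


P = M * omega
P = 197.9 * 6.13
P = 1213.1270


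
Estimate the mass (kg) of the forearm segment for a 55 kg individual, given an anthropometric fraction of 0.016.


m_segment = body_mass * fraction
m_segment = 55 * 0.016
m_segment = 0.8800


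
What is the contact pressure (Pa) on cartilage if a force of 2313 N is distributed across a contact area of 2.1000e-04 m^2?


P = F / A
P = 2313 / 2.1000e-04
P = 1.1014e+07


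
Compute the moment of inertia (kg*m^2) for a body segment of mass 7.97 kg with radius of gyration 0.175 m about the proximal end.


I = m * k^2
I = 7.97 * 0.175^2
k^2 = 0.0306
I = 0.2441


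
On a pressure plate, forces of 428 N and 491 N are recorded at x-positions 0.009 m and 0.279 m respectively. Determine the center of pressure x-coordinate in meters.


COP_x = (F1*x1 + F2*x2) / (F1 + F2)
COP_x = (428*0.009 + 491*0.279) / (428 + 491)
Numerator = 140.8410
Denominator = 919
COP_x = 0.1533


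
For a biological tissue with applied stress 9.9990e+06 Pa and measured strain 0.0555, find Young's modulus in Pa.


E = stress / strain
E = 9.9990e+06 / 0.0555
E = 1.8016e+08


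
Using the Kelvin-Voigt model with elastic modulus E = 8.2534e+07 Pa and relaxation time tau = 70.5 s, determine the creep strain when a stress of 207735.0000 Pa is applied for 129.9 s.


epsilon(t) = (sigma/E) * (1 - exp(-t/tau))
sigma/E = 207735.0000 / 8.2534e+07 = 0.0025
exp(-t/tau) = exp(-129.9 / 70.5) = 0.1584
epsilon = 0.0025 * (1 - 0.1584)
epsilon = 0.0021


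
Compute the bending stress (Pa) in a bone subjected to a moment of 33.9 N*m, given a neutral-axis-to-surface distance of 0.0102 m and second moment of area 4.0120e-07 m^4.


sigma = M * c / I
sigma = 33.9 * 0.0102 / 4.0120e-07
M * c = 0.3458
sigma = 861864.4068


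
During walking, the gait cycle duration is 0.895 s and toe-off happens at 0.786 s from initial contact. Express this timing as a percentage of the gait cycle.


pct = (event_time / cycle_time) * 100
pct = (0.786 / 0.895) * 100
ratio = 0.8782
pct = 87.8212


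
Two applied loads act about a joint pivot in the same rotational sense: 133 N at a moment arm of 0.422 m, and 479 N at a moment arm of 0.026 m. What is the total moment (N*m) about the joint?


M = F1 * d1 + F2 * d2
M = 133 * 0.422 + 479 * 0.026
M = 56.1260 + 12.4540
M = 68.5800


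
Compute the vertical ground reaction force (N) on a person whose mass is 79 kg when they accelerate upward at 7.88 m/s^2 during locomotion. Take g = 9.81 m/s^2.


GRF = m * (g + a)
GRF = 79 * (9.81 + 7.88)
GRF = 79 * 17.6900
GRF = 1397.5100


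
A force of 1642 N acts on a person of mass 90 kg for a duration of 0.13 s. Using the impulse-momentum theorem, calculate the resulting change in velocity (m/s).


J = F * dt = 1642 * 0.13 = 213.4600 N*s
delta_v = J / m
delta_v = 213.4600 / 90
delta_v = 2.3718


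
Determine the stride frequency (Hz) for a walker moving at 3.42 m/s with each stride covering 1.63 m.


f = v / stride_length
f = 3.42 / 1.63
f = 2.0982


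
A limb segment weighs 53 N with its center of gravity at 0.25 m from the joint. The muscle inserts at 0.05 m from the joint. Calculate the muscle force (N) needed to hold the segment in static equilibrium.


F_muscle = W * d_load / d_muscle
F_muscle = 53 * 0.25 / 0.05
Numerator = 13.2500
F_muscle = 265.0000


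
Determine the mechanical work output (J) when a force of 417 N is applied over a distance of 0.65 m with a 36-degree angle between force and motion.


W = F * d * cos(theta)
theta = 36 deg = 0.6283 rad
cos(theta) = 0.8090
W = 417 * 0.65 * 0.8090
W = 219.2841


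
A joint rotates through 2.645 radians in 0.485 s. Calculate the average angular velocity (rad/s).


omega = delta_theta / delta_t
omega = 2.645 / 0.485
omega = 5.4536


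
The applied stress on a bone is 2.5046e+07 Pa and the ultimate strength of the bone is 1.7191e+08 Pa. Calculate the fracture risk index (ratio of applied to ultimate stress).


FRI = applied / ultimate
FRI = 2.5046e+07 / 1.7191e+08
FRI = 0.1457


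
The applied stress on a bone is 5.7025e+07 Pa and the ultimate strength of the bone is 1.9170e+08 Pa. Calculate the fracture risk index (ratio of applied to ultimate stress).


FRI = applied / ultimate
FRI = 5.7025e+07 / 1.9170e+08
FRI = 0.2975


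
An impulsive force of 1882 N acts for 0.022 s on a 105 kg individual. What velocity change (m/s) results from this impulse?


J = F * dt = 1882 * 0.022 = 41.4040 N*s
delta_v = J / m
delta_v = 41.4040 / 105
delta_v = 0.3943


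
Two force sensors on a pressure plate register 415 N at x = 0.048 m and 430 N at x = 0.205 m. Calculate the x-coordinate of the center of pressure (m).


COP_x = (F1*x1 + F2*x2) / (F1 + F2)
COP_x = (415*0.048 + 430*0.205) / (415 + 430)
Numerator = 108.0700
Denominator = 845
COP_x = 0.1279


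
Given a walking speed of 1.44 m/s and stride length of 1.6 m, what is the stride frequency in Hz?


f = v / stride_length
f = 1.44 / 1.6
f = 0.9000


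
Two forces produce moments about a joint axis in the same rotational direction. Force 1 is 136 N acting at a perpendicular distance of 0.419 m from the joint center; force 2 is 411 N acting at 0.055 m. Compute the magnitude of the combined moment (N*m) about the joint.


M = F1 * d1 + F2 * d2
M = 136 * 0.419 + 411 * 0.055
M = 56.9840 + 22.6050
M = 79.5890


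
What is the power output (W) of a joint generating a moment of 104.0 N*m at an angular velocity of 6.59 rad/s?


P = M * omega
P = 104.0 * 6.59
P = 685.3600


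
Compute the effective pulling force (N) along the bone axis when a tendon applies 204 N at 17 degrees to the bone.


F_eff = F_tendon * cos(theta)
theta = 17 deg = 0.2967 rad
cos(theta) = 0.9563
F_eff = 204 * 0.9563
F_eff = 195.0862


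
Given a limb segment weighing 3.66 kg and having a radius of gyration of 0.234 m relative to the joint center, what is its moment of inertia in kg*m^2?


I = m * k^2
I = 3.66 * 0.234^2
k^2 = 0.0548
I = 0.2004


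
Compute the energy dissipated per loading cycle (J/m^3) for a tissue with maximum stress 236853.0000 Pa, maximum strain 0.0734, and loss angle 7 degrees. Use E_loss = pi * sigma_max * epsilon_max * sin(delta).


E_loss = pi * sigma_max * epsilon_max * sin(delta)
delta = 7 deg = 0.1222 rad
sin(delta) = 0.1219
E_loss = pi * 236853.0000 * 0.0734 * 0.1219
E_loss = 6656.0917


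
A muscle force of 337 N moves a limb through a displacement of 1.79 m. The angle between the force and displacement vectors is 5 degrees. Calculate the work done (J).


W = F * d * cos(theta)
theta = 5 deg = 0.0873 rad
cos(theta) = 0.9962
W = 337 * 1.79 * 0.9962
W = 600.9345


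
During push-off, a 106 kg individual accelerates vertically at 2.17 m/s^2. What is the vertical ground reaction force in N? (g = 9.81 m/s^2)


GRF = m * (g + a)
GRF = 106 * (9.81 + 2.17)
GRF = 106 * 11.9800
GRF = 1269.8800


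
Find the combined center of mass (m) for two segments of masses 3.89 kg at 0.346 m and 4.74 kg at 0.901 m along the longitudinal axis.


COM = (m1*x1 + m2*x2) / (m1 + m2)
COM = (3.89*0.346 + 4.74*0.901) / (3.89 + 4.74)
Numerator = 5.6167
Denominator = 8.6300
COM = 0.6508


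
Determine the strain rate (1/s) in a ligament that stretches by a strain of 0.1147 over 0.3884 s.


strain_rate = delta_strain / delta_t
strain_rate = 0.1147 / 0.3884
strain_rate = 0.2953


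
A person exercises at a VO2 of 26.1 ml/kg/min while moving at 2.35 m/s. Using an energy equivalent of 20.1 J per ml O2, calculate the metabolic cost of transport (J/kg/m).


Power per kg = VO2 * 20.1 / 60
Power per kg = 26.1 * 20.1 / 60 = 8.7435 W/kg
Cost = power_per_kg / speed
Cost = 8.7435 / 2.35
Cost = 3.7206


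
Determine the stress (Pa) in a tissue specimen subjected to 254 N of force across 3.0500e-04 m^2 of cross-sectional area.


stress = F / A
stress = 254 / 3.0500e-04
stress = 832786.8852


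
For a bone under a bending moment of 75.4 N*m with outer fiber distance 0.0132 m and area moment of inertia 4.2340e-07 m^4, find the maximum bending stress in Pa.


sigma = M * c / I
sigma = 75.4 * 0.0132 / 4.2340e-07
M * c = 0.9953
sigma = 2.3507e+06


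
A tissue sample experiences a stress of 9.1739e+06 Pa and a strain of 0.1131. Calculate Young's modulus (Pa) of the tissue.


E = stress / strain
E = 9.1739e+06 / 0.1131
E = 8.1113e+07


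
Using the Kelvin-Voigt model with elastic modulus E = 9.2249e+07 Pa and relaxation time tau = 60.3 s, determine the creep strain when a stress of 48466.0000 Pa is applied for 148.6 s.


epsilon(t) = (sigma/E) * (1 - exp(-t/tau))
sigma/E = 48466.0000 / 9.2249e+07 = 5.2538e-04
exp(-t/tau) = exp(-148.6 / 60.3) = 0.0851
epsilon = 5.2538e-04 * (1 - 0.0851)
epsilon = 4.8069e-04


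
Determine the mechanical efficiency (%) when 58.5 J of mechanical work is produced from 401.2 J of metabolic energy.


eta = (W_mech / E_meta) * 100
eta = (58.5 / 401.2) * 100
ratio = 0.1458
eta = 14.5813


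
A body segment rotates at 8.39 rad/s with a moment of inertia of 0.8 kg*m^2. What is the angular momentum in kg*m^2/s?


L = I * omega
L = 0.8 * 8.39
L = 6.7120


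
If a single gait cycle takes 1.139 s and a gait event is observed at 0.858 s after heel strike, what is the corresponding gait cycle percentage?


pct = (event_time / cycle_time) * 100
pct = (0.858 / 1.139) * 100
ratio = 0.7533
pct = 75.3292


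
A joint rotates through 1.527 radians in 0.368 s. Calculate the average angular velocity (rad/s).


omega = delta_theta / delta_t
omega = 1.527 / 0.368
omega = 4.1495


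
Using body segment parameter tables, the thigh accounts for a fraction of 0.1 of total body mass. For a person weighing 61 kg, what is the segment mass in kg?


m_segment = body_mass * fraction
m_segment = 61 * 0.1
m_segment = 6.1000


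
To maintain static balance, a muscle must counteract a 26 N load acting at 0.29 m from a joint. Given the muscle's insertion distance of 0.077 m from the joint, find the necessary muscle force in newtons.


F_muscle = W * d_load / d_muscle
F_muscle = 26 * 0.29 / 0.077
Numerator = 7.5400
F_muscle = 97.9221


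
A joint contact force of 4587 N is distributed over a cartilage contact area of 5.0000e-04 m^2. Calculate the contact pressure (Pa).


P = F / A
P = 4587 / 5.0000e-04
P = 9.1740e+06


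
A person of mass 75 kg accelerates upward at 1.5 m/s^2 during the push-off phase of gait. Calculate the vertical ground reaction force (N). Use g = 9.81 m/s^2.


GRF = m * (g + a)
GRF = 75 * (9.81 + 1.5)
GRF = 75 * 11.3100
GRF = 848.2500


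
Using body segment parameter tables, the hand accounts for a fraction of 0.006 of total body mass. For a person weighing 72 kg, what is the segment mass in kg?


m_segment = body_mass * fraction
m_segment = 72 * 0.006
m_segment = 0.4320


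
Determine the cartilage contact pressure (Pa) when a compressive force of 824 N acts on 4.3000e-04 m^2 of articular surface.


P = F / A
P = 824 / 4.3000e-04
P = 1.9163e+06


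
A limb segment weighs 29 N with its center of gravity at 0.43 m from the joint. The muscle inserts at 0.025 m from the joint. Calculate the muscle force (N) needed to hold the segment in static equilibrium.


F_muscle = W * d_load / d_muscle
F_muscle = 29 * 0.43 / 0.025
Numerator = 12.4700
F_muscle = 498.8000


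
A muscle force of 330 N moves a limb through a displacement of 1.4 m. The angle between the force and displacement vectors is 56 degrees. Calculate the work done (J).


W = F * d * cos(theta)
theta = 56 deg = 0.9774 rad
cos(theta) = 0.5592
W = 330 * 1.4 * 0.5592
W = 258.3471


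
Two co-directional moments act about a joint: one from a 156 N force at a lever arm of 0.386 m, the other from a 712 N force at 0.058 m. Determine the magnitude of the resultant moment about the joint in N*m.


M = F1 * d1 + F2 * d2
M = 156 * 0.386 + 712 * 0.058
M = 60.2160 + 41.2960
M = 101.5120


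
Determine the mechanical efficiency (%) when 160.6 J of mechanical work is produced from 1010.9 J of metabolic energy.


eta = (W_mech / E_meta) * 100
eta = (160.6 / 1010.9) * 100
ratio = 0.1589
eta = 15.8868


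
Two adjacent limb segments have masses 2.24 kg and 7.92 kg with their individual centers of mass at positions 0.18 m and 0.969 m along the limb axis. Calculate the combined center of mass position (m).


COM = (m1*x1 + m2*x2) / (m1 + m2)
COM = (2.24*0.18 + 7.92*0.969) / (2.24 + 7.92)
Numerator = 8.0777
Denominator = 10.1600
COM = 0.7950


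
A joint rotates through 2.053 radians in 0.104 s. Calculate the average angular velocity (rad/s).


omega = delta_theta / delta_t
omega = 2.053 / 0.104
omega = 19.7404


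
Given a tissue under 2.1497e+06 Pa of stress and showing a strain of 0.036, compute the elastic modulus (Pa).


E = stress / strain
E = 2.1497e+06 / 0.036
E = 5.9714e+07


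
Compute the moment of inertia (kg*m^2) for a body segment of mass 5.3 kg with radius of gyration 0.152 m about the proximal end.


I = m * k^2
I = 5.3 * 0.152^2
k^2 = 0.0231
I = 0.1225


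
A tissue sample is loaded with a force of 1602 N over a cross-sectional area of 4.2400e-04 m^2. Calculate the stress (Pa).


stress = F / A
stress = 1602 / 4.2400e-04
stress = 3.7783e+06


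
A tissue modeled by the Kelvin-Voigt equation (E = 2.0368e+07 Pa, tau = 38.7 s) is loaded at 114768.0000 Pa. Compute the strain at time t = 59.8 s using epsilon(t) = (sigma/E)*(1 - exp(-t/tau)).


epsilon(t) = (sigma/E) * (1 - exp(-t/tau))
sigma/E = 114768.0000 / 2.0368e+07 = 0.0056
exp(-t/tau) = exp(-59.8 / 38.7) = 0.2133
epsilon = 0.0056 * (1 - 0.2133)
epsilon = 0.0044


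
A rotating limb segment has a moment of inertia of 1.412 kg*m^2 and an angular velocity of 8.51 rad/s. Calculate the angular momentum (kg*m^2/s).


L = I * omega
L = 1.412 * 8.51
L = 12.0161


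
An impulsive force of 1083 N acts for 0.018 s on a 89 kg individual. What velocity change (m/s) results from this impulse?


J = F * dt = 1083 * 0.018 = 19.4940 N*s
delta_v = J / m
delta_v = 19.4940 / 89
delta_v = 0.2190


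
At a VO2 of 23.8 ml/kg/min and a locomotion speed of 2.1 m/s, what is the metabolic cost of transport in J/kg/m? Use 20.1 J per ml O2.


Power per kg = VO2 * 20.1 / 60
Power per kg = 23.8 * 20.1 / 60 = 7.9730 W/kg
Cost = power_per_kg / speed
Cost = 7.9730 / 2.1
Cost = 3.7967


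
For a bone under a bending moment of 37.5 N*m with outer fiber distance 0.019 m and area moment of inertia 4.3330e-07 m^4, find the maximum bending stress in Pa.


sigma = M * c / I
sigma = 37.5 * 0.019 / 4.3330e-07
M * c = 0.7125
sigma = 1.6444e+06


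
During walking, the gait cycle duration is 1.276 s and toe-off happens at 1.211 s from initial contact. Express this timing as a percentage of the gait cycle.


pct = (event_time / cycle_time) * 100
pct = (1.211 / 1.276) * 100
ratio = 0.9491
pct = 94.9060


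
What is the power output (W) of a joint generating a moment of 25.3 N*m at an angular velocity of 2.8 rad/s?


P = M * omega
P = 25.3 * 2.8
P = 70.8400


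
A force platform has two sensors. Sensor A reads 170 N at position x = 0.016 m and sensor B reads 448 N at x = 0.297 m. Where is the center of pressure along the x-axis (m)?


COP_x = (F1*x1 + F2*x2) / (F1 + F2)
COP_x = (170*0.016 + 448*0.297) / (170 + 448)
Numerator = 135.7760
Denominator = 618
COP_x = 0.2197


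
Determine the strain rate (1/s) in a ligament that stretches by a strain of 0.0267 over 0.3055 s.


strain_rate = delta_strain / delta_t
strain_rate = 0.0267 / 0.3055
strain_rate = 0.0874


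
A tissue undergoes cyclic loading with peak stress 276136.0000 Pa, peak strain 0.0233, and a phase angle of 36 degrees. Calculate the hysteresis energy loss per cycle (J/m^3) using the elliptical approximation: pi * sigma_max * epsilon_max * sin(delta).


E_loss = pi * sigma_max * epsilon_max * sin(delta)
delta = 36 deg = 0.6283 rad
sin(delta) = 0.5878
E_loss = pi * 276136.0000 * 0.0233 * 0.5878
E_loss = 11880.8499


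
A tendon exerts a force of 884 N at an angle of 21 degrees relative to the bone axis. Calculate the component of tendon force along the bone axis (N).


F_eff = F_tendon * cos(theta)
theta = 21 deg = 0.3665 rad
cos(theta) = 0.9336
F_eff = 884 * 0.9336
F_eff = 825.2851


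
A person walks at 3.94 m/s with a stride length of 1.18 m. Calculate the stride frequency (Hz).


f = v / stride_length
f = 3.94 / 1.18
f = 3.3390


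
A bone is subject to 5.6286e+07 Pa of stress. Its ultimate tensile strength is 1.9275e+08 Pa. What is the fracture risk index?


FRI = applied / ultimate
FRI = 5.6286e+07 / 1.9275e+08
FRI = 0.2920


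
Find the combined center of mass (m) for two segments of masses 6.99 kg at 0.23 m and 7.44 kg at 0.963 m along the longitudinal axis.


COM = (m1*x1 + m2*x2) / (m1 + m2)
COM = (6.99*0.23 + 7.44*0.963) / (6.99 + 7.44)
Numerator = 8.7724
Denominator = 14.4300
COM = 0.6079


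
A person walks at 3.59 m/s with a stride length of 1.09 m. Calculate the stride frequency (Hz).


f = v / stride_length
f = 3.59 / 1.09
f = 3.2936


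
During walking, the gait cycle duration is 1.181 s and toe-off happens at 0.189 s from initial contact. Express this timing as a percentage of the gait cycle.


pct = (event_time / cycle_time) * 100
pct = (0.189 / 1.181) * 100
ratio = 0.1600
pct = 16.0034


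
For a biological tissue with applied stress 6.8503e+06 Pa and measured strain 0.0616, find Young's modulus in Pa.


E = stress / strain
E = 6.8503e+06 / 0.0616
E = 1.1121e+08


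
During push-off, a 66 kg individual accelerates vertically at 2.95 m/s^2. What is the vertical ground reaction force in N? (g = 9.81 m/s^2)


GRF = m * (g + a)
GRF = 66 * (9.81 + 2.95)
GRF = 66 * 12.7600
GRF = 842.1600


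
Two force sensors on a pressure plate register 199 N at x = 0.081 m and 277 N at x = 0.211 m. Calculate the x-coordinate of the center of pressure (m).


COP_x = (F1*x1 + F2*x2) / (F1 + F2)
COP_x = (199*0.081 + 277*0.211) / (199 + 277)
Numerator = 74.5660
Denominator = 476
COP_x = 0.1567


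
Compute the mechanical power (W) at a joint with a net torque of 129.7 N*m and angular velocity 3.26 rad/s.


P = M * omega
P = 129.7 * 3.26
P = 422.8220


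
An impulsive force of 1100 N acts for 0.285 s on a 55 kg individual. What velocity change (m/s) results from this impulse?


J = F * dt = 1100 * 0.285 = 313.5000 N*s
delta_v = J / m
delta_v = 313.5000 / 55
delta_v = 5.7000


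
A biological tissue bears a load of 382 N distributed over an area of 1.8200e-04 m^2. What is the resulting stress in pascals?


stress = F / A
stress = 382 / 1.8200e-04
stress = 2.0989e+06


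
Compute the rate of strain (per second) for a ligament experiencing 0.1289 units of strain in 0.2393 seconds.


strain_rate = delta_strain / delta_t
strain_rate = 0.1289 / 0.2393
strain_rate = 0.5387


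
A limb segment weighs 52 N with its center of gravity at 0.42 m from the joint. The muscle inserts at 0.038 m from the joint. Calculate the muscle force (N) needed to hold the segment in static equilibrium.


F_muscle = W * d_load / d_muscle
F_muscle = 52 * 0.42 / 0.038
Numerator = 21.8400
F_muscle = 574.7368


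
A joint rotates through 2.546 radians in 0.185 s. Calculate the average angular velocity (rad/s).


omega = delta_theta / delta_t
omega = 2.546 / 0.185
omega = 13.7622


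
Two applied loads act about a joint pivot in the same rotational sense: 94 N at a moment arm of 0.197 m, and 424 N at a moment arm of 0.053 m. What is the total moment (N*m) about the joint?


M = F1 * d1 + F2 * d2
M = 94 * 0.197 + 424 * 0.053
M = 18.5180 + 22.4720
M = 40.9900


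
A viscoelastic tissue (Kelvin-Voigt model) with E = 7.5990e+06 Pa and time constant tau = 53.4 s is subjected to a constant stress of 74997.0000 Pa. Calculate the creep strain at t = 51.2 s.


epsilon(t) = (sigma/E) * (1 - exp(-t/tau))
sigma/E = 74997.0000 / 7.5990e+06 = 0.0099
exp(-t/tau) = exp(-51.2 / 53.4) = 0.3834
epsilon = 0.0099 * (1 - 0.3834)
epsilon = 0.0061


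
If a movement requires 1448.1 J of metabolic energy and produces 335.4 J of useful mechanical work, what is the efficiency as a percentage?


eta = (W_mech / E_meta) * 100
eta = (335.4 / 1448.1) * 100
ratio = 0.2316
eta = 23.1614


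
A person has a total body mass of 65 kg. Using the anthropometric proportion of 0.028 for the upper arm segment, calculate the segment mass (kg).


m_segment = body_mass * fraction
m_segment = 65 * 0.028
m_segment = 1.8200


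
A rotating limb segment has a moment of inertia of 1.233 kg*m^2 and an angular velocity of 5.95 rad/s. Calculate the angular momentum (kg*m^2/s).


L = I * omega
L = 1.233 * 5.95
L = 7.3364


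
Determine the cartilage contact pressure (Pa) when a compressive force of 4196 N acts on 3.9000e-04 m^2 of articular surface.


P = F / A
P = 4196 / 3.9000e-04
P = 1.0759e+07


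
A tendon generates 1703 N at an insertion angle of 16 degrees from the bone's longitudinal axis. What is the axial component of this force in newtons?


F_eff = F_tendon * cos(theta)
theta = 16 deg = 0.2793 rad
cos(theta) = 0.9613
F_eff = 1703 * 0.9613
F_eff = 1637.0287


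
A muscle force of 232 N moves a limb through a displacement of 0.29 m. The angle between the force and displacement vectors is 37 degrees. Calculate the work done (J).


W = F * d * cos(theta)
theta = 37 deg = 0.6458 rad
cos(theta) = 0.7986
W = 232 * 0.29 * 0.7986
W = 53.7322


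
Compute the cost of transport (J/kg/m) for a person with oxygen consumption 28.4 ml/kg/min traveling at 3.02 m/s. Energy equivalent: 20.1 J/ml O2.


Power per kg = VO2 * 20.1 / 60
Power per kg = 28.4 * 20.1 / 60 = 9.5140 W/kg
Cost = power_per_kg / speed
Cost = 9.5140 / 3.02
Cost = 3.1503


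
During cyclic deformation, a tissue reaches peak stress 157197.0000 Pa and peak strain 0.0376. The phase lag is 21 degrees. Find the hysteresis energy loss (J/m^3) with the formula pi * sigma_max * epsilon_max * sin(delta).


E_loss = pi * sigma_max * epsilon_max * sin(delta)
delta = 21 deg = 0.3665 rad
sin(delta) = 0.3584
E_loss = pi * 157197.0000 * 0.0376 * 0.3584
E_loss = 6654.4342


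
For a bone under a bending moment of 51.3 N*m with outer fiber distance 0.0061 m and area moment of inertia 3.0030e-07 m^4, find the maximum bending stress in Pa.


sigma = M * c / I
sigma = 51.3 * 0.0061 / 3.0030e-07
M * c = 0.3129
sigma = 1.0421e+06


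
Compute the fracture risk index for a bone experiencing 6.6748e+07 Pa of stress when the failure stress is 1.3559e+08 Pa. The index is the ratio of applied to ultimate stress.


FRI = applied / ultimate
FRI = 6.6748e+07 / 1.3559e+08
FRI = 0.4923


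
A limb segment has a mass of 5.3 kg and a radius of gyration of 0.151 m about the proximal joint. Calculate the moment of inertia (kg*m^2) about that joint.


I = m * k^2
I = 5.3 * 0.151^2
k^2 = 0.0228
I = 0.1208


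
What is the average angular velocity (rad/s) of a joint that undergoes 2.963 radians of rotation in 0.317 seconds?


omega = delta_theta / delta_t
omega = 2.963 / 0.317
omega = 9.3470


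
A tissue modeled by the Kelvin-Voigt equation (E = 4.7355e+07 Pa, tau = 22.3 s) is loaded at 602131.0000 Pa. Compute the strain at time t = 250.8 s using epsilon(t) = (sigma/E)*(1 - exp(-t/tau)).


epsilon(t) = (sigma/E) * (1 - exp(-t/tau))
sigma/E = 602131.0000 / 4.7355e+07 = 0.0127
exp(-t/tau) = exp(-250.8 / 22.3) = 1.3051e-05
epsilon = 0.0127 * (1 - 1.3051e-05)
epsilon = 0.0127


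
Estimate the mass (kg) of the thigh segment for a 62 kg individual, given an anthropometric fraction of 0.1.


m_segment = body_mass * fraction
m_segment = 62 * 0.1
m_segment = 6.2000


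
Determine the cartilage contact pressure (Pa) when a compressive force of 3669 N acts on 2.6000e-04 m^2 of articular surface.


P = F / A
P = 3669 / 2.6000e-04
P = 1.4112e+07


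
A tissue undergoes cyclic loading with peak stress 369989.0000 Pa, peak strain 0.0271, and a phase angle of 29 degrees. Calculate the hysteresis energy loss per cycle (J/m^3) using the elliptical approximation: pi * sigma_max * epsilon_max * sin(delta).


E_loss = pi * sigma_max * epsilon_max * sin(delta)
delta = 29 deg = 0.5061 rad
sin(delta) = 0.4848
E_loss = pi * 369989.0000 * 0.0271 * 0.4848
E_loss = 15271.4124


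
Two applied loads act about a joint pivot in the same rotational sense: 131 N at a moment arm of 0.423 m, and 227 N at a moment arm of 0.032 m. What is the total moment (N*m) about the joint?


M = F1 * d1 + F2 * d2
M = 131 * 0.423 + 227 * 0.032
M = 55.4130 + 7.2640
M = 62.6770


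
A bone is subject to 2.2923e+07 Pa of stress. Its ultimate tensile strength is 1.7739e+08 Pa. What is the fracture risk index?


FRI = applied / ultimate
FRI = 2.2923e+07 / 1.7739e+08
FRI = 0.1292


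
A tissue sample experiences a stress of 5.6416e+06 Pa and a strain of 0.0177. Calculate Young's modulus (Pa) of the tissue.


E = stress / strain
E = 5.6416e+06 / 0.0177
E = 3.1873e+08


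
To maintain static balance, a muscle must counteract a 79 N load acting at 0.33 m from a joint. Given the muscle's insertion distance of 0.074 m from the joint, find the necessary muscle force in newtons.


F_muscle = W * d_load / d_muscle
F_muscle = 79 * 0.33 / 0.074
Numerator = 26.0700
F_muscle = 352.2973


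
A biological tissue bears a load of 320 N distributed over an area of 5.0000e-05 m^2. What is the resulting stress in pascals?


stress = F / A
stress = 320 / 5.0000e-05
stress = 6.4000e+06


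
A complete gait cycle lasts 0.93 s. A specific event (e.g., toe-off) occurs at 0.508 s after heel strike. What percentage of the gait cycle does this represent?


pct = (event_time / cycle_time) * 100
pct = (0.508 / 0.93) * 100
ratio = 0.5462
pct = 54.6237


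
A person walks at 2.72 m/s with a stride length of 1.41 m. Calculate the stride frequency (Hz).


f = v / stride_length
f = 2.72 / 1.41
f = 1.9291


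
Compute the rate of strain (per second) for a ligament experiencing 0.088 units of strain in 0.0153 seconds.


strain_rate = delta_strain / delta_t
strain_rate = 0.088 / 0.0153
strain_rate = 5.7516


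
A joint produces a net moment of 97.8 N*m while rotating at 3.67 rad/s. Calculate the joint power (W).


P = M * omega
P = 97.8 * 3.67
P = 358.9260


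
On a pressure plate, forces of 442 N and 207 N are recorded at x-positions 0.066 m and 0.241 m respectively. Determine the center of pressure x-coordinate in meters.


COP_x = (F1*x1 + F2*x2) / (F1 + F2)
COP_x = (442*0.066 + 207*0.241) / (442 + 207)
Numerator = 79.0590
Denominator = 649
COP_x = 0.1218


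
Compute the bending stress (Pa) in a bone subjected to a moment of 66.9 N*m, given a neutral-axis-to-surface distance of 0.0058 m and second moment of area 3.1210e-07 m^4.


sigma = M * c / I
sigma = 66.9 * 0.0058 / 3.1210e-07
M * c = 0.3880
sigma = 1.2433e+06


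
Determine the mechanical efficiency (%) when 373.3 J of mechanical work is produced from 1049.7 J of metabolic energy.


eta = (W_mech / E_meta) * 100
eta = (373.3 / 1049.7) * 100
ratio = 0.3556
eta = 35.5625


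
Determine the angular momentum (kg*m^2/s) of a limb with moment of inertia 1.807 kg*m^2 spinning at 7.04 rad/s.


L = I * omega
L = 1.807 * 7.04
L = 12.7213


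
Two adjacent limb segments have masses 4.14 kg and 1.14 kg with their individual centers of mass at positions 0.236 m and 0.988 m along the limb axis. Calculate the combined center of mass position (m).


COM = (m1*x1 + m2*x2) / (m1 + m2)
COM = (4.14*0.236 + 1.14*0.988) / (4.14 + 1.14)
Numerator = 2.1034
Denominator = 5.2800
COM = 0.3984


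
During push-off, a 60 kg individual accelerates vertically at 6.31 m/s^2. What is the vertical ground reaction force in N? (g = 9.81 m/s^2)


GRF = m * (g + a)
GRF = 60 * (9.81 + 6.31)
GRF = 60 * 16.1200
GRF = 967.2000


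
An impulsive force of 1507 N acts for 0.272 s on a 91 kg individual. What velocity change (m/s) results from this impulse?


J = F * dt = 1507 * 0.272 = 409.9040 N*s
delta_v = J / m
delta_v = 409.9040 / 91
delta_v = 4.5044


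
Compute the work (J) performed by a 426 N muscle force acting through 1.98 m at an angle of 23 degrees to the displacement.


W = F * d * cos(theta)
theta = 23 deg = 0.4014 rad
cos(theta) = 0.9205
W = 426 * 1.98 * 0.9205
W = 776.4274


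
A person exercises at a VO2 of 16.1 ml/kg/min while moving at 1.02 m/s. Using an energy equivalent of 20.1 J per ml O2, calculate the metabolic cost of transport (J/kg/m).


Power per kg = VO2 * 20.1 / 60
Power per kg = 16.1 * 20.1 / 60 = 5.3935 W/kg
Cost = power_per_kg / speed
Cost = 5.3935 / 1.02
Cost = 5.2877


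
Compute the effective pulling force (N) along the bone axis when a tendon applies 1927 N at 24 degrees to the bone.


F_eff = F_tendon * cos(theta)
theta = 24 deg = 0.4189 rad
cos(theta) = 0.9135
F_eff = 1927 * 0.9135
F_eff = 1760.4021


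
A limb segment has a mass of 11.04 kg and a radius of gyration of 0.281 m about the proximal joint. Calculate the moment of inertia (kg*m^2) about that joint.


I = m * k^2
I = 11.04 * 0.281^2
k^2 = 0.0790
I = 0.8717


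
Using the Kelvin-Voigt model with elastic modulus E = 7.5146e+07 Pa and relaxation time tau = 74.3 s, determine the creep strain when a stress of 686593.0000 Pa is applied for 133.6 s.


epsilon(t) = (sigma/E) * (1 - exp(-t/tau))
sigma/E = 686593.0000 / 7.5146e+07 = 0.0091
exp(-t/tau) = exp(-133.6 / 74.3) = 0.1656
epsilon = 0.0091 * (1 - 0.1656)
epsilon = 0.0076


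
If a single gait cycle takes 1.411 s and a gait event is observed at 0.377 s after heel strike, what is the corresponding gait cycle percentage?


pct = (event_time / cycle_time) * 100
pct = (0.377 / 1.411) * 100
ratio = 0.2672
pct = 26.7186


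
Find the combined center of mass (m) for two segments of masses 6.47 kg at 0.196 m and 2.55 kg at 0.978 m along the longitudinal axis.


COM = (m1*x1 + m2*x2) / (m1 + m2)
COM = (6.47*0.196 + 2.55*0.978) / (6.47 + 2.55)
Numerator = 3.7620
Denominator = 9.0200
COM = 0.4171


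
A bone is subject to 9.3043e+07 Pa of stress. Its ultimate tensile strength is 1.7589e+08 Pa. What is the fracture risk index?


FRI = applied / ultimate
FRI = 9.3043e+07 / 1.7589e+08
FRI = 0.5290


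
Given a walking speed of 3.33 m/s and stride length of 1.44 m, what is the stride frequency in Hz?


f = v / stride_length
f = 3.33 / 1.44
f = 2.3125
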